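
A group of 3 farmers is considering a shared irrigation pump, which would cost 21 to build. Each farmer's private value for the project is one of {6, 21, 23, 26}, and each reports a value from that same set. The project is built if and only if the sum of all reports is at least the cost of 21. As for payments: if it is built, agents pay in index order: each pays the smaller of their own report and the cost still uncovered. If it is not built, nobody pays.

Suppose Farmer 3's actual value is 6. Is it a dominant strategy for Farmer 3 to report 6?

Yes

Check each profile of the others' reports and compare truth against every alternative report.
Others report (6, 6): truth gives 0, best alternative gives -3.
Others report (6, 21): truth gives 6, best alternative gives 6.
Others report (6, 23): truth gives 6, best alternative gives 6.
Others report (6, 26): truth gives 6, best alternative gives 6.
Others report (21, 6): truth gives 6, best alternative gives 6.
Others report (21, 21): truth gives 6, best alternative gives 6.
(Remaining 10 profiles checked similarly; truth is weakly best in each.)
In every case the truthful report is at least as good as any alternative, so it is a dominant strategy.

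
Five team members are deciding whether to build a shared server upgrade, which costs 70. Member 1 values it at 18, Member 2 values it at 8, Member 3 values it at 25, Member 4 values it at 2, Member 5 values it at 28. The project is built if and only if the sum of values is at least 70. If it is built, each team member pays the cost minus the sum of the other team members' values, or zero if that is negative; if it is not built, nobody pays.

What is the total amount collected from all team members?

38

Total value 81 ≥ cost 70, so it is built.
Member 1: others sum to 63; max(0, 70 - 63) = 7.
Member 2: others sum to 73; max(0, 70 - 73) = 0.
Member 3: others sum to 56; max(0, 70 - 56) = 14.
Member 4: others sum to 79; max(0, 70 - 79) = 0.
Member 5: others sum to 53; max(0, 70 - 53) = 17.
Total collected = 7 + 0 + 14 + 0 + 17 = 38.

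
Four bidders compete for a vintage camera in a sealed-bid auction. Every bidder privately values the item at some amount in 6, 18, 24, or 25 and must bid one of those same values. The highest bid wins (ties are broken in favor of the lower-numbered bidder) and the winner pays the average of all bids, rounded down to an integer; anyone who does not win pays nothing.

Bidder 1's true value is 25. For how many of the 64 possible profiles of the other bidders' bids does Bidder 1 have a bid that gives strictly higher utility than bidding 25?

8

Others bid (6, 6, 6): truth gives 15; bid 6 gives 19 > 15. Violating.
Others bid (6, 6, 18): truth gives 12; bid 18 gives 13 > 12. Violating.
Others bid (6, 18, 6): truth gives 12; bid 18 gives 13 > 12. Violating.
Others bid (6, 18, 18): truth gives 9; bid 18 gives 10 > 9. Violating.
Others bid (6, 6, 24): truth gives 10; no alternative beats it.
Others bid (6, 6, 25): truth gives 10; no alternative beats it.
(Checking all 64 profiles: 8 have a profitable deviation, 56 do not.)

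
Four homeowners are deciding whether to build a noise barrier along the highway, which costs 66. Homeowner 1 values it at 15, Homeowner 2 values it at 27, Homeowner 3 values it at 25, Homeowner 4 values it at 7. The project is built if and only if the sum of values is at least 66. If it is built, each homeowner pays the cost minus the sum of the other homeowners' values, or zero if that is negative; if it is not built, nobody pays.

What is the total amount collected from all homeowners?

Total value 74 ≥ cost 66, so it is built.
Homeowner 1: others sum to 59; max(0, 66 - 59) = 7.
Homeowner 2: others sum to 47; max(0, 66 - 47) = 19.
Homeowner 3: others sum to 49; max(0, 66 - 49) = 17.
Homeowner 4: others sum to 67; max(0, 66 - 67) = 0.
Total collected = 7 + 19 + 17 + 0 = 43.

43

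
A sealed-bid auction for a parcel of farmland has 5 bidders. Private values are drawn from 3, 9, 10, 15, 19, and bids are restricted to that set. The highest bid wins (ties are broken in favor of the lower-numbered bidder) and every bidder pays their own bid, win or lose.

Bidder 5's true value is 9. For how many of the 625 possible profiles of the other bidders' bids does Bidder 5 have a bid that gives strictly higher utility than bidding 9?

624

Others bid (3, 3, 3, 9): truth gives -9; bid 10 gives -1 > -9. Violating.
Others bid (3, 3, 3, 10): truth gives -9; bid 3 gives -3 > -9. Violating.
Others bid (3, 3, 3, 15): truth gives -9; bid 3 gives -3 > -9. Violating.
Others bid (3, 3, 3, 19): truth gives -9; bid 3 gives -3 > -9. Violating.
Others bid (3, 3, 3, 3): truth gives 0; no alternative beats it.
(Checking all 625 profiles: 624 have a profitable deviation, 1 does not.)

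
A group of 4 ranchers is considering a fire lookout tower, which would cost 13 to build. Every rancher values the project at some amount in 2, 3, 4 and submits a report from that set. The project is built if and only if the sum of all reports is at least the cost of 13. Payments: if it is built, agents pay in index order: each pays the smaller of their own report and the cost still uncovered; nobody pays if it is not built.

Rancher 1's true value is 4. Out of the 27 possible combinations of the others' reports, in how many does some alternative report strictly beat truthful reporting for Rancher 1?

Others report (2, 4, 4): truth gives 0; report 3 gives 1 > 0. Violating.
Others report (3, 3, 4): truth gives 0; report 3 gives 1 > 0. Violating.
Others report (3, 4, 3): truth gives 0; report 3 gives 1 > 0. Violating.
Others report (3, 4, 4): truth gives 0; report 2 gives 2 > 0. Violating.
Others report (2, 2, 2): truth gives 0; no alternative beats it.
Others report (2, 2, 3): truth gives 0; no alternative beats it.
(Checking all 27 profiles: 10 have a profitable deviation, 17 do not.)

10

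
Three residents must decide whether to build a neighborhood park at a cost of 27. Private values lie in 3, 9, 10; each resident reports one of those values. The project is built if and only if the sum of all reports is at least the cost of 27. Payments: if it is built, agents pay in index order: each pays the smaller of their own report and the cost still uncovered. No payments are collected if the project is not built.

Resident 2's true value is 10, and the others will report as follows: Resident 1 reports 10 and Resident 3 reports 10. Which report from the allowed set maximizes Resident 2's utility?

Report 3: project not built, utility 0.
Report 9: project built, pays 9, utility 10 - 9 = 1.
Report 10: project built, pays 10, utility 10 - 10 = 0.
The best choice is 9 with utility 1.

9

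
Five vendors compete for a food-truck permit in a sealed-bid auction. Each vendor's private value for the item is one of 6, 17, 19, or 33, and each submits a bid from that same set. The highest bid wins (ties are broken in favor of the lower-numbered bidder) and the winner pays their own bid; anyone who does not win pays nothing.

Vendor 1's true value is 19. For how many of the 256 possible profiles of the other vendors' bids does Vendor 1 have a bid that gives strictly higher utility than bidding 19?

16

Others bid (6, 6, 6, 6): truth gives 0; bid 6 gives 13 > 0. Violating.
Others bid (6, 6, 6, 17): truth gives 0; bid 17 gives 2 > 0. Violating.
Others bid (6, 6, 17, 6): truth gives 0; bid 17 gives 2 > 0. Violating.
Others bid (6, 6, 17, 17): truth gives 0; bid 17 gives 2 > 0. Violating.
Others bid (6, 6, 6, 19): truth gives 0; no alternative beats it.
Others bid (6, 6, 6, 33): truth gives 0; no alternative beats it.
(Checking all 256 profiles: 16 have a profitable deviation, 240 do not.)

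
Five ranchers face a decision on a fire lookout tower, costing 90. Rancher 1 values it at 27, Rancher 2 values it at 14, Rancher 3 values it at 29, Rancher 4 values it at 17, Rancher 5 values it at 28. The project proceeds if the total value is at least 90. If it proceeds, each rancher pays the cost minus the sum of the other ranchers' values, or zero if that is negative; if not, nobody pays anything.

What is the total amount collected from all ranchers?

9

Total value 115 ≥ cost 90, so it is built.
Rancher 1: others sum to 88; max(0, 90 - 88) = 2.
Rancher 2: others sum to 101; max(0, 90 - 101) = 0.
Rancher 3: others sum to 86; max(0, 90 - 86) = 4.
Rancher 4: others sum to 98; max(0, 90 - 98) = 0.
Rancher 5: others sum to 87; max(0, 90 - 87) = 3.
Total collected = 2 + 0 + 4 + 0 + 3 = 9.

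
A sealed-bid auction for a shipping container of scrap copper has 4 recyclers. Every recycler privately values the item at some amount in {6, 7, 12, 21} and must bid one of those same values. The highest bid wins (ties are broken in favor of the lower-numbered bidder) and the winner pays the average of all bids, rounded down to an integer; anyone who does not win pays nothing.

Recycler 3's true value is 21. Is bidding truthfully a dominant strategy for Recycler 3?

Consider the case where Recycler 1 bids 6, Recycler 2 bids 6 and Recycler 4 bids 6.
Truthful bid 21: wins, pays 9, utility 21 - 9 = 12.
Bid 7 instead: wins, pays 6, utility 21 - 6 = 15.
Since 15 > 12, bidding 7 is strictly better here, so truthful bidding is not dominant.

No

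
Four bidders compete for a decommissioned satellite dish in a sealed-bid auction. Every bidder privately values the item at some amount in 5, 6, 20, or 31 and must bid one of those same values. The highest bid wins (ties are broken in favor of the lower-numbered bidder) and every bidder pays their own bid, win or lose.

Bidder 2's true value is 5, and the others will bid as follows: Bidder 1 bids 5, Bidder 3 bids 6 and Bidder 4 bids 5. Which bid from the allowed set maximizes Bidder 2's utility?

6

Bid 5: loses but pays 5, utility -5.
Bid 6: wins, pays 6, utility 5 - 6 = -1.
Bid 20: wins, pays 20, utility 5 - 20 = -15.
Bid 31: wins, pays 31, utility 5 - 31 = -26.
The best choice is 6 with utility -1.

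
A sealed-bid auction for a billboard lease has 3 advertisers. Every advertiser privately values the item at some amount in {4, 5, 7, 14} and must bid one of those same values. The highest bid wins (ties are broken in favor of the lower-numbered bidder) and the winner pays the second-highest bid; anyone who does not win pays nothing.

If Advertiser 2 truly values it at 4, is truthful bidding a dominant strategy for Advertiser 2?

Yes

Check each profile of the others' bids and compare truth against every alternative bid.
Others bid (4, 5): truth gives 0, best alternative gives -1.
Others bid (4, 4): truth gives 0, best alternative gives 0.
Others bid (4, 7): truth gives 0, best alternative gives 0.
Others bid (4, 14): truth gives 0, best alternative gives 0.
Others bid (5, 4): truth gives 0, best alternative gives 0.
Others bid (5, 5): truth gives 0, best alternative gives 0.
(Remaining 10 profiles checked similarly; truth is weakly best in each.)
In every case the truthful bid is at least as good as any alternative, so it is a dominant strategy.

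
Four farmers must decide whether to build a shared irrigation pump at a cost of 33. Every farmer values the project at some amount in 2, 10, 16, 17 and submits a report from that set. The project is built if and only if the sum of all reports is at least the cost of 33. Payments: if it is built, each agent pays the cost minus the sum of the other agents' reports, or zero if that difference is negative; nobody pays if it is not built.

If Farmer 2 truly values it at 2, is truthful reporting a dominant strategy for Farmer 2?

Check each profile of the others' reports and compare truth against every alternative report.
Others report (2, 10, 16): truth gives 0, best alternative gives -3.
Others report (2, 16, 10): truth gives 0, best alternative gives -3.
Others report (10, 2, 16): truth gives 0, best alternative gives -3.
Others report (10, 16, 2): truth gives 0, best alternative gives -3.
Others report (16, 2, 10): truth gives 0, best alternative gives -3.
Others report (16, 10, 2): truth gives 0, best alternative gives -3.
(Remaining 58 profiles checked similarly; truth is weakly best in each.)
In every case the truthful report is at least as good as any alternative, so it is a dominant strategy.

Yes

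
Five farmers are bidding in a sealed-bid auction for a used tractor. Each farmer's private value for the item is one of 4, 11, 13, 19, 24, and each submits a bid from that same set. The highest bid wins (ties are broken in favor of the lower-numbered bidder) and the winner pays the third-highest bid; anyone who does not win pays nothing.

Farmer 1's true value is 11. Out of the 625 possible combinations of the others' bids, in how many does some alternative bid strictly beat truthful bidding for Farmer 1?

12

Others bid (4, 4, 4, 13): truth gives 0; bid 13 gives 7 > 0. Violating.
Others bid (4, 4, 4, 19): truth gives 0; bid 19 gives 7 > 0. Violating.
Others bid (4, 4, 4, 24): truth gives 0; bid 24 gives 7 > 0. Violating.
Others bid (4, 4, 13, 4): truth gives 0; bid 13 gives 7 > 0. Violating.
Others bid (4, 4, 4, 4): truth gives 7; no alternative beats it.
Others bid (4, 4, 4, 11): truth gives 7; no alternative beats it.
(Checking all 625 profiles: 12 have a profitable deviation, 613 do not.)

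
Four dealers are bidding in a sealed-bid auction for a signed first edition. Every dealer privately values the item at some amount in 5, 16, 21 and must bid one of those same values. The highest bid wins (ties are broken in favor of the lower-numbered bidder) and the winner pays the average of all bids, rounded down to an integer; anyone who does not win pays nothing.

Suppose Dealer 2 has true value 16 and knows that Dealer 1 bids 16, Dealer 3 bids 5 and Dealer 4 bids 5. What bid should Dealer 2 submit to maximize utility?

Bid 5: loses, pays 0, utility 0.
Bid 16: loses, pays 0, utility 0.
Bid 21: wins, pays 11, utility 16 - 11 = 5.
The best choice is 21 with utility 5.

21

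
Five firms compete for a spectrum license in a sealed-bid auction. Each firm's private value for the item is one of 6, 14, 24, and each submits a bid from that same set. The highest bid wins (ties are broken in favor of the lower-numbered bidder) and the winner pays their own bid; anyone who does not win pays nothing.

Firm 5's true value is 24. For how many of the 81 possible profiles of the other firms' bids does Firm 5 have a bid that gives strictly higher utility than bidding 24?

Others bid (6, 6, 6, 6): truth gives 0; bid 14 gives 10 > 0. Violating.
Others bid (6, 6, 6, 14): truth gives 0; no alternative beats it.
Others bid (6, 6, 6, 24): truth gives 0; no alternative beats it.
(Checking all 81 profiles: 1 has a profitable deviation, 80 do not.)

1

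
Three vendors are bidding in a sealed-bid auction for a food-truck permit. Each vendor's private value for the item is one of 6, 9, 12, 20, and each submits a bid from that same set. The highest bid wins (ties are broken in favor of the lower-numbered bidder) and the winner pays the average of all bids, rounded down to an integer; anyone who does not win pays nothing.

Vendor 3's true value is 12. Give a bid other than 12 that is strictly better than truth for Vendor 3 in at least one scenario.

Suppose Vendor 1 bids 6 and Vendor 2 bids 6.
Bid 12: wins, pays 8, utility 12 - 8 = 4.
Bid 9: wins, pays 7, utility 12 - 7 = 5.
So bidding 9 beats truth here (5 > 4).

9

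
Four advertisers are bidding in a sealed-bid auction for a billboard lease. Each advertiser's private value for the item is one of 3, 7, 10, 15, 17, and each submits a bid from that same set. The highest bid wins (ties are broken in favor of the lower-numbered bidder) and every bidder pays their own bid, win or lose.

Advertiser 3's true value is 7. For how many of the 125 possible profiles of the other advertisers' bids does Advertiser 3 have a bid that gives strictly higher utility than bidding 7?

Others bid (3, 3, 10): truth gives -7; bid 3 gives -3 > -7. Violating.
Others bid (3, 3, 15): truth gives -7; bid 3 gives -3 > -7. Violating.
Others bid (3, 3, 17): truth gives -7; bid 3 gives -3 > -7. Violating.
Others bid (3, 7, 3): truth gives -7; bid 3 gives -3 > -7. Violating.
Others bid (3, 3, 3): truth gives 0; no alternative beats it.
Others bid (3, 3, 7): truth gives 0; no alternative beats it.
(Checking all 125 profiles: 123 have a profitable deviation, 2 do not.)

123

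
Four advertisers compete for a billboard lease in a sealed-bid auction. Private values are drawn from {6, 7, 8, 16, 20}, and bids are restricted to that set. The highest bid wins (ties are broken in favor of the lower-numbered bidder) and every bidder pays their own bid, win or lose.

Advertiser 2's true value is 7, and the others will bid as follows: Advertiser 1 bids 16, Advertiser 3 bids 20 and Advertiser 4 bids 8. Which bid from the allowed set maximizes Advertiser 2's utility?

Bid 6: loses but pays 6, utility -6.
Bid 7: loses but pays 7, utility -7.
Bid 8: loses but pays 8, utility -8.
Bid 16: loses but pays 16, utility -16.
Bid 20: wins, pays 20, utility 7 - 20 = -13.
The best choice is 6 with utility -6.

6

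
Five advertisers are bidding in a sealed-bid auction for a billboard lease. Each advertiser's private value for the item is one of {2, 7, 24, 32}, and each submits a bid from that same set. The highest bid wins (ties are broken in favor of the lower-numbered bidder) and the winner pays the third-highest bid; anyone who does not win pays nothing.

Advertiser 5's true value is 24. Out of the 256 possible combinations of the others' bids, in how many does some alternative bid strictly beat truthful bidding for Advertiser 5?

32

Others bid (2, 2, 2, 24): truth gives 0; bid 32 gives 22 > 0. Violating.
Others bid (2, 2, 7, 24): truth gives 0; bid 32 gives 17 > 0. Violating.
Others bid (2, 2, 24, 2): truth gives 0; bid 32 gives 22 > 0. Violating.
Others bid (2, 2, 24, 7): truth gives 0; bid 32 gives 17 > 0. Violating.
Others bid (2, 2, 2, 2): truth gives 22; no alternative beats it.
Others bid (2, 2, 2, 7): truth gives 22; no alternative beats it.
(Checking all 256 profiles: 32 have a profitable deviation, 224 do not.)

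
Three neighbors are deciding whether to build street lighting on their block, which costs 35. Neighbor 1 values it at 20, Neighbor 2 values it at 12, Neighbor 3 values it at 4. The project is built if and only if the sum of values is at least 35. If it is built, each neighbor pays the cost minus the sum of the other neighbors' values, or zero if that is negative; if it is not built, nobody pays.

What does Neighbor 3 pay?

3

Total value 36 ≥ cost 35, so the project is built.
The other neighbors' values sum to 32.
Cost minus that sum is 35 - 32 = 3.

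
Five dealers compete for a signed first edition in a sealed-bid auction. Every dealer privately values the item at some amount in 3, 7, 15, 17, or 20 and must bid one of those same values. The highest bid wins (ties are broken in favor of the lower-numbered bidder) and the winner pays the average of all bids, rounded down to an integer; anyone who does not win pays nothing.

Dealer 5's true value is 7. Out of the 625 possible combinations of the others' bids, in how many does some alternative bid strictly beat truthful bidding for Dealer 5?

4

Others bid (3, 3, 3, 7): truth gives 0; bid 15 gives 1 > 0. Violating.
Others bid (3, 3, 7, 3): truth gives 0; bid 15 gives 1 > 0. Violating.
Others bid (3, 7, 3, 3): truth gives 0; bid 15 gives 1 > 0. Violating.
Others bid (7, 3, 3, 3): truth gives 0; bid 15 gives 1 > 0. Violating.
Others bid (3, 3, 3, 3): truth gives 4; no alternative beats it.
Others bid (3, 3, 3, 15): truth gives 0; no alternative beats it.
(Checking all 625 profiles: 4 have a profitable deviation, 621 do not.)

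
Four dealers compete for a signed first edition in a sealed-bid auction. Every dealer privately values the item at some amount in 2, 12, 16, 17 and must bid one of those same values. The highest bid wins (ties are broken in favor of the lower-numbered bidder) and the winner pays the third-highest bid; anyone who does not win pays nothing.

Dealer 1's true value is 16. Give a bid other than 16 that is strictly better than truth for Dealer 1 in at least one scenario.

Suppose Dealer 2 bids 2, Dealer 3 bids 2 and Dealer 4 bids 17.
Bid 16: loses, pays 0, utility 0.
Bid 17: wins, pays 2, utility 16 - 2 = 14.
So bidding 17 beats truth here (14 > 0).

17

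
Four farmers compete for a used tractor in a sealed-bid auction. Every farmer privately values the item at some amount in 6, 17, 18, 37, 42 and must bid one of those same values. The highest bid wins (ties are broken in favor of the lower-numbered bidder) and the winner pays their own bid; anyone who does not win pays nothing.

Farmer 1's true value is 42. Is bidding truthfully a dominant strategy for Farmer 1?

No

Consider the case where Farmer 2 bids 6, Farmer 3 bids 6 and Farmer 4 bids 6.
Truthful bid 42: wins, pays 42, utility 42 - 42 = 0.
Bid 6 instead: wins, pays 6, utility 42 - 6 = 36.
Since 36 > 0, bidding 6 is strictly better here, so truthful bidding is not dominant.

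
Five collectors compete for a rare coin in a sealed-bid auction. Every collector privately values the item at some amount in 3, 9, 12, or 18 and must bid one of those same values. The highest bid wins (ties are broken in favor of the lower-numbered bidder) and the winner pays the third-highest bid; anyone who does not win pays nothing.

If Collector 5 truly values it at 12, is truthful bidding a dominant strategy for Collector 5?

No

Consider the case where Collector 1 bids 3, Collector 2 bids 3, Collector 3 bids 3 and Collector 4 bids 12.
Truthful bid 12: loses, pays 0, utility 0.
Bid 18 instead: wins, pays 3, utility 12 - 3 = 9.
Since 9 > 0, bidding 18 is strictly better here, so truthful bidding is not dominant.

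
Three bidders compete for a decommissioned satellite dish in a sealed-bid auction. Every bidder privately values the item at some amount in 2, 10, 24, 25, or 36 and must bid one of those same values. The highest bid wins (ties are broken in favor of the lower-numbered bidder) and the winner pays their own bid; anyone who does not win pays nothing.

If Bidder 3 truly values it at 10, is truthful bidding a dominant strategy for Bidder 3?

Check each profile of the others' bids and compare truth against every alternative bid.
Others bid (2, 2): truth gives 0, best alternative gives 0.
Others bid (2, 10): truth gives 0, best alternative gives 0.
Others bid (2, 24): truth gives 0, best alternative gives 0.
Others bid (2, 25): truth gives 0, best alternative gives 0.
Others bid (2, 36): truth gives 0, best alternative gives 0.
Others bid (10, 2): truth gives 0, best alternative gives 0.
(Remaining 19 profiles checked similarly; truth is weakly best in each.)
In every case the truthful bid is at least as good as any alternative, so it is a dominant strategy.

Yes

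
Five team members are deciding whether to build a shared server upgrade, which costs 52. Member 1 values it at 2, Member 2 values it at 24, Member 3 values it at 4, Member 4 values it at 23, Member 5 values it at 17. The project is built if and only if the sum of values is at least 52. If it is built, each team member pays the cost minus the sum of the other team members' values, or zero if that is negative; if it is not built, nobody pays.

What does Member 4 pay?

5

Total value 70 ≥ cost 52, so the project is built.
The other team members' values sum to 47.
Cost minus that sum is 52 - 47 = 5.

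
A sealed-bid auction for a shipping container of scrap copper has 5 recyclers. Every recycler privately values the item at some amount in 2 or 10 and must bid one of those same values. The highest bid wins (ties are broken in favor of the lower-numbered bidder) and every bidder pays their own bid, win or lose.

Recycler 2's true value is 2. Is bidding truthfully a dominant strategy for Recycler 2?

Check each profile of the others' bids and compare truth against every alternative bid.
Others bid (10, 2, 2, 2): truth gives -2, best alternative gives -10.
Others bid (10, 2, 2, 10): truth gives -2, best alternative gives -10.
Others bid (10, 2, 10, 2): truth gives -2, best alternative gives -10.
Others bid (10, 2, 10, 10): truth gives -2, best alternative gives -10.
Others bid (10, 10, 2, 2): truth gives -2, best alternative gives -10.
Others bid (10, 10, 2, 10): truth gives -2, best alternative gives -10.
(Remaining 10 profiles checked similarly; truth is weakly best in each.)
In every case the truthful bid is at least as good as any alternative, so it is a dominant strategy.

Yes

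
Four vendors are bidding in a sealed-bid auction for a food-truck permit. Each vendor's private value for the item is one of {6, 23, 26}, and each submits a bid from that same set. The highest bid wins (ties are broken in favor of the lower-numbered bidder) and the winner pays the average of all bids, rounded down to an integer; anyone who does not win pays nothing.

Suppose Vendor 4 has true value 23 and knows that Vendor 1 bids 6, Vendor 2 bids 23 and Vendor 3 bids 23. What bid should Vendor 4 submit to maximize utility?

26

Bid 6: loses, pays 0, utility 0.
Bid 23: loses, pays 0, utility 0.
Bid 26: wins, pays 19, utility 23 - 19 = 4.
The best choice is 26 with utility 4.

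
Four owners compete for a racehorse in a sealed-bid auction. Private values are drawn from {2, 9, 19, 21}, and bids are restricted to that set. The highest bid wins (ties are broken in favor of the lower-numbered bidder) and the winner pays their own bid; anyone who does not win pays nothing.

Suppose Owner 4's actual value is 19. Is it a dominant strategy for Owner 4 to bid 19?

No

Consider the case where Owner 1 bids 2, Owner 2 bids 2 and Owner 3 bids 2.
Truthful bid 19: wins, pays 19, utility 19 - 19 = 0.
Bid 9 instead: wins, pays 9, utility 19 - 9 = 10.
Since 10 > 0, bidding 9 is strictly better here, so truthful bidding is not dominant.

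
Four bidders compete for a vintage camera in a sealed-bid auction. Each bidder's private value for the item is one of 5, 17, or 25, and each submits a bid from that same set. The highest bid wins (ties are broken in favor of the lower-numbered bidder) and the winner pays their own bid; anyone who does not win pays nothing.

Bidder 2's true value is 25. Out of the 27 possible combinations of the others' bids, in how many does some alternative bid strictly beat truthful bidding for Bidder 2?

Others bid (5, 5, 5): truth gives 0; bid 17 gives 8 > 0. Violating.
Others bid (5, 5, 17): truth gives 0; bid 17 gives 8 > 0. Violating.
Others bid (5, 17, 5): truth gives 0; bid 17 gives 8 > 0. Violating.
Others bid (5, 17, 17): truth gives 0; bid 17 gives 8 > 0. Violating.
Others bid (5, 5, 25): truth gives 0; no alternative beats it.
Others bid (5, 17, 25): truth gives 0; no alternative beats it.
(Checking all 27 profiles: 4 have a profitable deviation, 23 do not.)

4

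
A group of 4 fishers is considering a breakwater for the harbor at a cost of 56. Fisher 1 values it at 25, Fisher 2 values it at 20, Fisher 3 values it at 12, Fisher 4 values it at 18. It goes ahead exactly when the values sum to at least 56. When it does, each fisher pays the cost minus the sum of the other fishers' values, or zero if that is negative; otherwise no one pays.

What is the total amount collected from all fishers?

7

Total value 75 ≥ cost 56, so it is built.
Fisher 1: others sum to 50; max(0, 56 - 50) = 6.
Fisher 2: others sum to 55; max(0, 56 - 55) = 1.
Fisher 3: others sum to 63; max(0, 56 - 63) = 0.
Fisher 4: others sum to 57; max(0, 56 - 57) = 0.
Total collected = 6 + 1 + 0 + 0 = 7.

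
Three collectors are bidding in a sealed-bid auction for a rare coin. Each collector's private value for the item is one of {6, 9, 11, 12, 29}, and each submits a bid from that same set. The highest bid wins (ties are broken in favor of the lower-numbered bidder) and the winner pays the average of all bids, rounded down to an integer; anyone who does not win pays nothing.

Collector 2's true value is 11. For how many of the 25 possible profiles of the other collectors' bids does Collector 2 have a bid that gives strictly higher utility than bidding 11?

Others bid (6, 12): truth gives 0; bid 12 gives 1 > 0. Violating.
Others bid (11, 6): truth gives 0; bid 12 gives 2 > 0. Violating.
Others bid (11, 9): truth gives 0; bid 12 gives 1 > 0. Violating.
Others bid (6, 6): truth gives 4; no alternative beats it.
Others bid (6, 9): truth gives 3; no alternative beats it.
(Checking all 25 profiles: 3 have a profitable deviation, 22 do not.)

3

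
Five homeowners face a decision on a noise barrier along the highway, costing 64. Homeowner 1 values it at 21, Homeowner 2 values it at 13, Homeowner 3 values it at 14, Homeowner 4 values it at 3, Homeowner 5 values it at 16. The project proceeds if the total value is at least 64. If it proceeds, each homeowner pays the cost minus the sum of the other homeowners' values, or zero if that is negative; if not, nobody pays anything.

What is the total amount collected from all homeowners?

52

Total value 67 ≥ cost 64, so it is built.
Homeowner 1: others sum to 46; max(0, 64 - 46) = 18.
Homeowner 2: others sum to 54; max(0, 64 - 54) = 10.
Homeowner 3: others sum to 53; max(0, 64 - 53) = 11.
Homeowner 4: others sum to 64; max(0, 64 - 64) = 0.
Homeowner 5: others sum to 51; max(0, 64 - 51) = 13.
Total collected = 18 + 10 + 11 + 0 + 13 = 52.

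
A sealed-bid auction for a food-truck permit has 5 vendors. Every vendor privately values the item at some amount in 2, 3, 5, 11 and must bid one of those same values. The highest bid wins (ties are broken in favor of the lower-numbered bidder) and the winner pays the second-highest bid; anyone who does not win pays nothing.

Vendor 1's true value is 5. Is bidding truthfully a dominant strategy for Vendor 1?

Check each profile of the others' bids and compare truth against every alternative bid.
Others bid (2, 2, 2, 2): truth gives 3, best alternative gives 3.
Others bid (2, 2, 2, 3): truth gives 2, best alternative gives 2.
Others bid (2, 2, 3, 2): truth gives 2, best alternative gives 2.
Others bid (2, 2, 3, 3): truth gives 2, best alternative gives 2.
Others bid (2, 3, 2, 2): truth gives 2, best alternative gives 2.
Others bid (2, 3, 2, 3): truth gives 2, best alternative gives 2.
(Remaining 250 profiles checked similarly; truth is weakly best in each.)
In every case the truthful bid is at least as good as any alternative, so it is a dominant strategy.

Yes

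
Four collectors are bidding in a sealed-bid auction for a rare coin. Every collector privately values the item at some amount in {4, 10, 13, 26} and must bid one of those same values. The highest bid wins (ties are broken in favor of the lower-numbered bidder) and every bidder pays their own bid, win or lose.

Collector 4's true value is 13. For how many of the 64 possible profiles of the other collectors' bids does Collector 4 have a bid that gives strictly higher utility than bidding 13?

57

Others bid (4, 4, 4): truth gives 0; bid 10 gives 3 > 0. Violating.
Others bid (4, 4, 13): truth gives -13; bid 4 gives -4 > -13. Violating.
Others bid (4, 4, 26): truth gives -13; bid 4 gives -4 > -13. Violating.
Others bid (4, 10, 13): truth gives -13; bid 4 gives -4 > -13. Violating.
Others bid (4, 4, 10): truth gives 0; no alternative beats it.
Others bid (4, 10, 4): truth gives 0; no alternative beats it.
(Checking all 64 profiles: 57 have a profitable deviation, 7 do not.)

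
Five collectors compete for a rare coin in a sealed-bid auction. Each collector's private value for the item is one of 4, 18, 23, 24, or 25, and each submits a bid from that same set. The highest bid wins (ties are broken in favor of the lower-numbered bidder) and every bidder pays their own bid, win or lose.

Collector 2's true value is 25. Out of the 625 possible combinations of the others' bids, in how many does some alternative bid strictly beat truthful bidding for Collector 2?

317

Others bid (4, 4, 4, 4): truth gives 0; bid 18 gives 7 > 0. Violating.
Others bid (4, 4, 4, 18): truth gives 0; bid 18 gives 7 > 0. Violating.
Others bid (4, 4, 4, 23): truth gives 0; bid 23 gives 2 > 0. Violating.
Others bid (4, 4, 4, 24): truth gives 0; bid 24 gives 1 > 0. Violating.
Others bid (4, 4, 4, 25): truth gives 0; no alternative beats it.
Others bid (4, 4, 18, 25): truth gives 0; no alternative beats it.
(Checking all 625 profiles: 317 have a profitable deviation, 308 do not.)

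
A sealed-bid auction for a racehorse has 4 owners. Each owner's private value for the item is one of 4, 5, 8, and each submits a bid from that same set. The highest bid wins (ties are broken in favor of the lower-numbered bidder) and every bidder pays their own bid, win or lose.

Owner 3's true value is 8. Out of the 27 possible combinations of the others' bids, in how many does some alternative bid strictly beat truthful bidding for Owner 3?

Others bid (4, 4, 4): truth gives 0; bid 5 gives 3 > 0. Violating.
Others bid (4, 4, 5): truth gives 0; bid 5 gives 3 > 0. Violating.
Others bid (4, 8, 4): truth gives -8; bid 4 gives -4 > -8. Violating.
Others bid (4, 8, 5): truth gives -8; bid 4 gives -4 > -8. Violating.
Others bid (4, 4, 8): truth gives 0; no alternative beats it.
Others bid (4, 5, 4): truth gives 0; no alternative beats it.
(Checking all 27 profiles: 17 have a profitable deviation, 10 do not.)

17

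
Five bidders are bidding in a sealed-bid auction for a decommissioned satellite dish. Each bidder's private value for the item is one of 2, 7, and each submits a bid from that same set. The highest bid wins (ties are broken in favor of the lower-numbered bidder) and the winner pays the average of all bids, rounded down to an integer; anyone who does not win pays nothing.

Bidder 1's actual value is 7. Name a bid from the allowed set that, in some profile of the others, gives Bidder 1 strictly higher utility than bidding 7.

Suppose Bidder 2 bids 2, Bidder 3 bids 2, Bidder 4 bids 2 and Bidder 5 bids 2.
Bid 7: wins, pays 3, utility 7 - 3 = 4.
Bid 2: wins, pays 2, utility 7 - 2 = 5.
So bidding 2 beats truth here (5 > 4).

2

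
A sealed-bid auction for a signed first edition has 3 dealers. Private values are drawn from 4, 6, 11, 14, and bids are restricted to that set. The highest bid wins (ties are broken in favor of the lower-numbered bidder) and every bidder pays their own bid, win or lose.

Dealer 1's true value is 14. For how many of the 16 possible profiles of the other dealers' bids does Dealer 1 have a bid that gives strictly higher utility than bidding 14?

9

Others bid (4, 4): truth gives 0; bid 4 gives 10 > 0. Violating.
Others bid (4, 6): truth gives 0; bid 6 gives 8 > 0. Violating.
Others bid (4, 11): truth gives 0; bid 11 gives 3 > 0. Violating.
Others bid (6, 4): truth gives 0; bid 6 gives 8 > 0. Violating.
Others bid (4, 14): truth gives 0; no alternative beats it.
Others bid (6, 14): truth gives 0; no alternative beats it.
(Checking all 16 profiles: 9 have a profitable deviation, 7 do not.)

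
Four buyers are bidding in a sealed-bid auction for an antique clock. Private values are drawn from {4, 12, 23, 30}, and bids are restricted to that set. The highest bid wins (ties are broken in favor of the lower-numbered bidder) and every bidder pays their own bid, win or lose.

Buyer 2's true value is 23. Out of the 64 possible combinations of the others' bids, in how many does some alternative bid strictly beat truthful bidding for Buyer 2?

50

Others bid (4, 4, 4): truth gives 0; bid 12 gives 11 > 0. Violating.
Others bid (4, 4, 12): truth gives 0; bid 12 gives 11 > 0. Violating.
Others bid (4, 4, 30): truth gives -23; bid 4 gives -4 > -23. Violating.
Others bid (4, 12, 4): truth gives 0; bid 12 gives 11 > 0. Violating.
Others bid (4, 4, 23): truth gives 0; no alternative beats it.
Others bid (4, 12, 23): truth gives 0; no alternative beats it.
(Checking all 64 profiles: 50 have a profitable deviation, 14 do not.)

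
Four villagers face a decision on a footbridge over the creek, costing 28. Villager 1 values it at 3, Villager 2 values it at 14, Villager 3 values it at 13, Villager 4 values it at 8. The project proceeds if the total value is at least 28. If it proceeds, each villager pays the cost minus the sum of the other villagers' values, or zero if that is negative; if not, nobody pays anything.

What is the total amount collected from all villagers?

Total value 38 ≥ cost 28, so it is built.
Villager 1: others sum to 35; max(0, 28 - 35) = 0.
Villager 2: others sum to 24; max(0, 28 - 24) = 4.
Villager 3: others sum to 25; max(0, 28 - 25) = 3.
Villager 4: others sum to 30; max(0, 28 - 30) = 0.
Total collected = 0 + 4 + 3 + 0 = 7.

7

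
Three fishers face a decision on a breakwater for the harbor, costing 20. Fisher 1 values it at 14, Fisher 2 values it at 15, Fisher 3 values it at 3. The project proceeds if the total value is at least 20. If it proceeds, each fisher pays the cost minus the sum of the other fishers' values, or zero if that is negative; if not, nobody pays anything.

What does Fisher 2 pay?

3

Total value 32 ≥ cost 20, so the project is built.
The other fishers' values sum to 17.
Cost minus that sum is 20 - 17 = 3.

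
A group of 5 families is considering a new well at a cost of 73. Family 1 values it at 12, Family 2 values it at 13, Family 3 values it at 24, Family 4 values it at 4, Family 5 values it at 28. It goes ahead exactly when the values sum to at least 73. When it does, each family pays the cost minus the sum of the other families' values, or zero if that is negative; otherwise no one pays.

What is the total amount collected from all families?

45

Total value 81 ≥ cost 73, so it is built.
Family 1: others sum to 69; max(0, 73 - 69) = 4.
Family 2: others sum to 68; max(0, 73 - 68) = 5.
Family 3: others sum to 57; max(0, 73 - 57) = 16.
Family 4: others sum to 77; max(0, 73 - 77) = 0.
Family 5: others sum to 53; max(0, 73 - 53) = 20.
Total collected = 4 + 5 + 16 + 0 + 20 = 45.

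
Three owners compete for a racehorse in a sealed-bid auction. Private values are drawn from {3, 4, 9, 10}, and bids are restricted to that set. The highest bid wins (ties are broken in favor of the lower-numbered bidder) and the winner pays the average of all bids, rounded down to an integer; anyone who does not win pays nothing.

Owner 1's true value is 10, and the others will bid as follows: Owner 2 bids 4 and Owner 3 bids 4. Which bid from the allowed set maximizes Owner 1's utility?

Bid 3: loses, pays 0, utility 0.
Bid 4: wins, pays 4, utility 10 - 4 = 6.
Bid 9: wins, pays 5, utility 10 - 5 = 5.
Bid 10: wins, pays 6, utility 10 - 6 = 4.
The best choice is 4 with utility 6.

4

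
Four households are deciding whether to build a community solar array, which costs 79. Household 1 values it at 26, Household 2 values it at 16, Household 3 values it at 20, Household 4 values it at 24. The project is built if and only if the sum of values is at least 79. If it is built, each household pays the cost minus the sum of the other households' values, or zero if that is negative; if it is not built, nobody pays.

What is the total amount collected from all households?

58

Total value 86 ≥ cost 79, so it is built.
Household 1: others sum to 60; max(0, 79 - 60) = 19.
Household 2: others sum to 70; max(0, 79 - 70) = 9.
Household 3: others sum to 66; max(0, 79 - 66) = 13.
Household 4: others sum to 62; max(0, 79 - 62) = 17.
Total collected = 19 + 9 + 13 + 17 = 58.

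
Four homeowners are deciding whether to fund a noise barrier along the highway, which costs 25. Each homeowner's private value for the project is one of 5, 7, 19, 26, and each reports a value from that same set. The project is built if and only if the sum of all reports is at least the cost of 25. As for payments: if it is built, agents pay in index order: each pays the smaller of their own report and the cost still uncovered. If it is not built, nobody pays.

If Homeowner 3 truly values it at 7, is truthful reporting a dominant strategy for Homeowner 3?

No

Consider the case where Homeowner 1 reports 5, Homeowner 2 reports 5 and Homeowner 4 reports 19.
Truthful report 7: project built, pays 7, utility 7 - 7 = 0.
Report 5 instead: project built, pays 5, utility 7 - 5 = 2.
Since 2 > 0, reporting 5 is strictly better here, so truthful reporting is not dominant.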